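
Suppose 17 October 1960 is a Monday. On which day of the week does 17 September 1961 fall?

October 1960: 31 − 17 = 14 days remain.
Then 10 full months totalling 304 days.
September 1–17, 1961: 17 days.
Total: 14 + 304 + 17 = 335 days.
335 mod 7 = 6, so 6 days after Monday is Sunday.

Sunday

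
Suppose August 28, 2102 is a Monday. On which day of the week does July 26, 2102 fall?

Wednesday

Count forward from the earlier date (July 26, 2102) to the later (August 28, 2102):
July 2102: 31 − 26 = 5 days remain.
August 1–28, 2102: 28 days.
Total: 5 + 28 = 33 days.
33 mod 7 = 5, so 5 days before Monday is Wednesday.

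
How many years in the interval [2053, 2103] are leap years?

11

Years divisible by 4 in [2053, 2103]: 2056, 2060, 2064, 2068, 2072, 2076, 2080, 2084, 2088, 2092, 2096, 2100.
Of these, 2100 is divisible by 100 but not 400, so not leap.
Leap years: 12 − 1 = 11.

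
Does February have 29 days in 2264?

Yes

2264 is a leap year.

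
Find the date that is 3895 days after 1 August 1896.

2 April 1907

Count 3895 days after August 1, 1896:
Day-of-year of August 1, 1896: 214.
Day-of-year of April 2, 1907: 92.
1896 has 366 days, so 366 − 214 = 152 days remain in 1896.
Full years 1897–1906: 9 common + 1 leap = 9×365 + 1×366 = 3651 days.
Total: 152 + 3651 + 92 = 3895 days.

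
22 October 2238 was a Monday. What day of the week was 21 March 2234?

Friday

Count forward from the earlier date (March 21, 2234) to the later (October 22, 2238):
Day-of-year of March 21, 2234: 80.
Day-of-year of October 22, 2238: 295.
2234 has 365 days, so 365 − 80 = 285 days remain in 2234.
Full years: 2235: 365; 2236: 366; 2237: 365. Sum = 1096.
Total: 285 + 1096 + 295 = 1676 days.
1676 mod 7 = 3, so 3 days before Monday is Friday.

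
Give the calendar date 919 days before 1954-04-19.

1951-10-13

Count 919 days before April 19, 1954:
October 13, 1951 → October 13, 1952: 366 days (1952 is a leap year).
October 13, 1952 → October 13, 1953: 365 days.
October 1953: 31 − 13 = 18 days remain.
Then November (30), December (31), January (31), February 1954 (28), March (31): 30 + 31 + 31 + 28 + 31 = 151 days.
April 1–19, 1954: 19 days.
Residual: 188 days.
Total: 919 days.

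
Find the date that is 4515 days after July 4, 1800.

November 13, 1812

Count 4515 days after July 4, 1800:
From July 4, 1800 to July 4, 1812: 12 years, of which 3 contain a Feb 29 — 9×365 + 3×366 = 4383 days.
July 1812: 31 − 4 = 27 days remain.
Then August (31), September (30), October (31): 31 + 30 + 31 = 92 days.
November 1–13, 1812: 13 days.
Residual: 132 days.
Total: 4515 days.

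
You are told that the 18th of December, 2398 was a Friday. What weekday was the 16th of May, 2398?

Count forward from the earlier date (May 16, 2398) to the later (December 18, 2398):
May 2398: 31 − 16 = 15 days remain.
Then June (30), July (31), August (31), September (30), October (31), November (30): 30 + 31 + 31 + 30 + 31 + 30 = 183 days.
December 1–18, 2398: 18 days.
Total: 15 + 183 + 18 = 216 days.
216 mod 7 = 6, so 6 days before Friday is Saturday.

Saturday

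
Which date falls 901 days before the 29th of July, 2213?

the 9th of February, 2211

Count 901 days before July 29, 2213:
February 2211: 28 − 9 = 19 days remain (2211 is not a leap year, so February has 28 days).
Then 28 full months totalling 853 days.
July 1–29, 2213: 29 days.
Total: 19 + 853 + 29 = 901 days.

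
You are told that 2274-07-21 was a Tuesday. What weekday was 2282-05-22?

From July 21, 2274 to July 21, 2281: 7 years, of which 2 contain a Feb 29 — 5×365 + 2×366 = 2557 days.
July 2281: 31 − 21 = 10 days remain.
Then 9 full months totalling 273 days.
May 1–22, 2282: 22 days.
Residual: 305 days.
Total: 2862 days.
2862 mod 7 = 6, so 6 days after Tuesday is Monday.

Monday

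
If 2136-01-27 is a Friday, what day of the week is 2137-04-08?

January 2136: 31 − 27 = 4 days remain.
Then 14 full months totalling 425 days.
April 1–8, 2137: 8 days.
Total: 4 + 425 + 8 = 437 days.
437 mod 7 = 3, so 3 days after Friday is Monday.

Monday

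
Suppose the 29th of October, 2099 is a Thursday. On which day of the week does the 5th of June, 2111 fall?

From October 29, 2099 to October 29, 2110: 11 years, of which 2 contain a Feb 29 — 9×365 + 2×366 = 4017 days.
(2100 is not a leap year (divisible by 100 but not 400).)
October 2110: 31 − 29 = 2 days remain.
Then November (30), December (31), January (31), February 2111 (28), March (31), April (30), May (31): 30 + 31 + 31 + 28 + 31 + 30 + 31 = 212 days.
June 1–5, 2111: 5 days.
Residual: 219 days.
Total: 4236 days.
4236 mod 7 = 1, so 1 day after Thursday is Friday.

Friday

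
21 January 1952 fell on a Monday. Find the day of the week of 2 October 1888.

Count forward from the earlier date (October 2, 1888) to the later (January 21, 1952):
Day-of-year of October 2, 1888: 276.
Day-of-year of January 21, 1952: 21.
1888 has 366 days, so 366 − 276 = 90 days remain in 1888.
Full years 1889–1951: 49 common + 14 leap = 49×365 + 14×366 = 23009 days.
Total: 90 + 23009 + 21 = 23120 days.
23120 mod 7 = 6, so 6 days before Monday is Tuesday.

Tuesday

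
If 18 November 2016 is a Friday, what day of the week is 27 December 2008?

Saturday

Count forward from the earlier date (December 27, 2008) to the later (November 18, 2016):
From December 27, 2008 to December 27, 2015: 7 years, of which 1 contains a Feb 29 — 6×365 + 1×366 = 2556 days.
December 2015: 31 − 27 = 4 days remain.
Then 10 full months totalling 305 days.
November 1–18, 2016: 18 days.
Residual: 327 days.
Total: 2883 days.
2883 mod 7 = 6, so 6 days before Friday is Saturday.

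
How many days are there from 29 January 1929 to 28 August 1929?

211

January 1929: 31 − 29 = 2 days remain.
Then February 1929 (28), March (31), April (30), May (31), June (30), July (31): 28 + 31 + 30 + 31 + 30 + 31 = 181 days.
August 1–28, 1929: 28 days.
Total: 2 + 181 + 28 = 211 days.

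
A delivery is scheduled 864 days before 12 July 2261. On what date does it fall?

1 March 2259

Count 864 days before July 12, 2261:
March 2259: 31 − 1 = 30 days remain.
Then 27 full months totalling 822 days.
July 1–12, 2261: 12 days.
Total: 30 + 822 + 12 = 864 days.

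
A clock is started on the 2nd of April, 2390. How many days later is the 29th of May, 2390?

April 2390: 30 − 2 = 28 days remain.
May 1–29, 2390: 29 days.
Total: 28 + 29 = 57 days.

57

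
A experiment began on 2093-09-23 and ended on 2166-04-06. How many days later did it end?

26492

Day-of-year of September 23, 2093: 266.
Day-of-year of April 6, 2166: 96.
2093 has 365 days, so 365 − 266 = 99 days remain in 2093.
Full years 2094–2165: 55 common + 17 leap = 55×365 + 17×366 = 26297 days.
Total: 99 + 26297 + 96 = 26492 days.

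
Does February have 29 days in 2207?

No

2207 is not a leap year.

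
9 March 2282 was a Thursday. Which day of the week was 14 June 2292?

Tuesday

Day-of-year of March 9, 2282: 68.
Day-of-year of June 14, 2292: 166.
2282 has 365 days, so 365 − 68 = 297 days remain in 2282.
Full years 2283–2291: 7 common + 2 leap = 7×365 + 2×366 = 3287 days.
Total: 297 + 3287 + 166 = 3750 days.
3750 mod 7 = 5, so 5 days after Thursday is Tuesday.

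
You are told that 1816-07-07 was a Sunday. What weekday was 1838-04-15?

Sunday

Day-of-year of July 7, 1816: 189.
Day-of-year of April 15, 1838: 105.
1816 has 366 days, so 366 − 189 = 177 days remain in 1816.
Full years 1817–1837: 16 common + 5 leap = 16×365 + 5×366 = 7670 days.
Total: 177 + 7670 + 105 = 7952 days.
7952 is a multiple of 7, so 1838-04-15 falls on the same weekday: Sunday.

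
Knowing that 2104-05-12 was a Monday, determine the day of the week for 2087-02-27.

Count forward from the earlier date (February 27, 2087) to the later (May 12, 2104):
From February 27, 2087 to February 27, 2104: 17 years, of which 3 contain a Feb 29 — 14×365 + 3×366 = 6208 days.
(2100 is not a leap year (divisible by 100 but not 400).)
February 2104: 29 − 27 = 2 days remain (2104 is a leap year, so February has 29 days).
Then March (31), April (30): 31 + 30 = 61 days.
May 1–12, 2104: 12 days.
Residual: 75 days.
Total: 6283 days.
6283 mod 7 = 4, so 4 days before Monday is Thursday.

Thursday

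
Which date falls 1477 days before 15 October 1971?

29 September 1967

Count 1477 days before October 15, 1971:
Day-of-year of September 29, 1967: 272.
Day-of-year of October 15, 1971: 288.
1967 has 365 days, so 365 − 272 = 93 days remain in 1967.
Full years: 1968: 366; 1969: 365; 1970: 365. Sum = 1096.
Total: 93 + 1096 + 288 = 1477 days.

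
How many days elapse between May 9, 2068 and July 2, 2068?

May 2068: 31 − 9 = 22 days remain.
Then June (30): 30 days.
July 1–2, 2068: 2 days.
Total: 22 + 30 + 2 = 54 days.

54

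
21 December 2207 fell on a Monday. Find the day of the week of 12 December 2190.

Sunday

Count forward from the earlier date (December 12, 2190) to the later (December 21, 2207):
Day-of-year of December 12, 2190: 346.
Day-of-year of December 21, 2207: 355.
2190 has 365 days, so 365 − 346 = 19 days remain in 2190.
Full years 2191–2206: 13 common + 3 leap = 13×365 + 3×366 = 5843 days.
Total: 19 + 5843 + 355 = 6217 days.
6217 mod 7 = 1, so 1 day before Monday is Sunday.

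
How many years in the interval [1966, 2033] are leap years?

Years divisible by 4: 1968, 1972, …, 2032 — 17 in all.
2000 is divisible by 400, so still leap.
No century exceptions apply. Count: 17.

17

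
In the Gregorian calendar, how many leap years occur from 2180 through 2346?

40

Years divisible by 4: 2180, 2184, …, 2344 — 42 in all.
Of these, 2200, 2300 are divisible by 100 but not 400, so not leap.
Leap years: 42 − 2 = 40.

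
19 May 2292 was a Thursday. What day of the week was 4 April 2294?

May 2292: 31 − 19 = 12 days remain.
Then 22 full months totalling 669 days.
April 1–4, 2294: 4 days.
Total: 12 + 669 + 4 = 685 days.
685 mod 7 = 6, so 6 days after Thursday is Wednesday.

Wednesday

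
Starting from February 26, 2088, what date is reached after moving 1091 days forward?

February 21, 2091

Count 1091 days after February 26, 2088:
February 26, 2088 → February 26, 2089: 366 days (2088 is a leap year).
February 26, 2089 → February 26, 2090: 365 days.
February 2090: 28 − 26 = 2 days remain (2090 is not a leap year, so February has 28 days).
Then 11 full months totalling 337 days.
February 1–21, 2091: 21 days (2091 is not a leap year).
Residual: 360 days.
Total: 1091 days.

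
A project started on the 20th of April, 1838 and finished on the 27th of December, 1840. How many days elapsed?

Day-of-year of April 20, 1838: 110.
Day-of-year of December 27, 1840: 362.
1838 has 365 days, so 365 − 110 = 255 days remain in 1838.
Full years: 1839: 365. Sum = 365.
Total: 255 + 365 + 362 = 982 days.

982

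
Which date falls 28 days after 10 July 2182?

7 August 2182

Count 28 days after July 10, 2182:
July 2182: 31 − 10 = 21 days remain.
August 1–7, 2182: 7 days.
Total: 21 + 7 = 28 days.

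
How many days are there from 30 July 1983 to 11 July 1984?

July 1983: 31 − 30 = 1 day remains.
Then 11 full months totalling 335 days.
July 1–11, 1984: 11 days.
Total: 1 + 335 + 11 = 347 days.

347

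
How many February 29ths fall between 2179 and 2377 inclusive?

Years divisible by 4: 2180, 2184, …, 2376 — 50 in all.
Of these, 2200, 2300 are divisible by 100 but not 400, so not leap.
Leap years: 50 − 2 = 48.

48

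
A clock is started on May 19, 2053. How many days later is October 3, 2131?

From May 19, 2053 to May 19, 2131: 78 years, of which 18 contain a Feb 29 — 60×365 + 18×366 = 28488 days.
(2100 is not a leap year (divisible by 100 but not 400).)
May 2131: 31 − 19 = 12 days remain.
Then June (30), July (31), August (31), September (30): 30 + 31 + 31 + 30 = 122 days.
October 1–3, 2131: 3 days.
Residual: 137 days.
Total: 28625 days.

28625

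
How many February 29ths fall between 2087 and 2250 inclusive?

39

Years divisible by 4: 2088, 2092, …, 2248 — 41 in all.
Of these, 2100, 2200 are divisible by 100 but not 400, so not leap.
Leap years: 41 − 2 = 39.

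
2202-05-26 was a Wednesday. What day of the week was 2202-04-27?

Count forward from the earlier date (April 27, 2202) to the later (May 26, 2202):
April 2202: 30 − 27 = 3 days remain.
May 1–26, 2202: 26 days.
Total: 3 + 26 = 29 days.
29 mod 7 = 1, so 1 day before Wednesday is Tuesday.

Tuesday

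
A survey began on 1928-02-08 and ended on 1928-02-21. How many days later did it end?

13

Within February 1928: 21 − 8 = 13 days.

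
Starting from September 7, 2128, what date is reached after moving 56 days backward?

July 13, 2128

Count 56 days before September 7, 2128:
July 2128: 31 − 13 = 18 days remain.
Then August (31): 31 days.
September 1–7, 2128: 7 days.
Total: 18 + 31 + 7 = 56 days.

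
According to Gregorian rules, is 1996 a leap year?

1996 is a leap year.

Yes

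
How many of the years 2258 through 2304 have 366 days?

Years divisible by 4 in [2258, 2304]: 2260, 2264, 2268, 2272, 2276, 2280, 2284, 2288, 2292, 2296, 2300, 2304.
Of these, 2300 is divisible by 100 but not 400, so not leap.
Leap years: 12 − 1 = 11.

11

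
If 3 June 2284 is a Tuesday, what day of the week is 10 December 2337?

Day-of-year of June 3, 2284: 155.
Day-of-year of December 10, 2337: 344.
2284 has 366 days, so 366 − 155 = 211 days remain in 2284.
Full years 2285–2336: 40 common + 12 leap = 40×365 + 12×366 = 18992 days.
Total: 211 + 18992 + 344 = 19547 days.
19547 mod 7 = 3, so 3 days after Tuesday is Friday.

Friday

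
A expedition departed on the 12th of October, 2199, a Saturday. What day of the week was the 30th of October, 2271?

Monday

From October 12, 2199 to October 12, 2271: 72 years, of which 17 contain a Feb 29 — 55×365 + 17×366 = 26297 days.
(2200 is not a leap year (divisible by 100 but not 400).)
Within October 2271: 30 − 12 = 18 days.
Total: 26315 days.
26315 mod 7 = 2, so 2 days after Saturday is Monday.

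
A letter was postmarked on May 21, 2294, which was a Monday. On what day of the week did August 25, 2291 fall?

Count forward from the earlier date (August 25, 2291) to the later (May 21, 2294):
August 25, 2291 → August 25, 2292: 366 days (2292 is a leap year).
August 25, 2292 → August 25, 2293: 365 days.
August 2293: 31 − 25 = 6 days remain.
Then September (30), October (31), November (30), December (31), January (31), February 2294 (28), March (31), April (30): 30 + 31 + 30 + 31 + 31 + 28 + 31 + 30 = 242 days.
May 1–21, 2294: 21 days.
Residual: 269 days.
Total: 1000 days.
1000 mod 7 = 6, so 6 days before Monday is Tuesday.

Tuesday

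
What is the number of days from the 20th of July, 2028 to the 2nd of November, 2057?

Day-of-year of July 20, 2028: 202.
Day-of-year of November 2, 2057: 306.
2028 has 366 days, so 366 − 202 = 164 days remain in 2028.
Full years 2029–2056: 21 common + 7 leap = 21×365 + 7×366 = 10227 days.
Total: 164 + 10227 + 306 = 10697 days.

10697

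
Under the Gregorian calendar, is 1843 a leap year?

No

1843 is not a leap year.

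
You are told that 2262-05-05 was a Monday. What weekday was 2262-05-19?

Within May 2262: 19 − 5 = 14 days.
14 is a multiple of 7, so 2262-05-19 falls on the same weekday: Monday.

Monday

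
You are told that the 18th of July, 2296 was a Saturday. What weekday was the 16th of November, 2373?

Friday

Day-of-year of July 18, 2296: 200.
Day-of-year of November 16, 2373: 320.
2296 has 366 days, so 366 − 200 = 166 days remain in 2296.
Full years 2297–2372: 58 common + 18 leap = 58×365 + 18×366 = 27758 days.
Total: 166 + 27758 + 320 = 28244 days.
28244 mod 7 = 6, so 6 days after Saturday is Friday.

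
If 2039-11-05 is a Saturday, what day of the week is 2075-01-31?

Thursday

From November 5, 2039 to November 5, 2074: 35 years, of which 9 contain a Feb 29 — 26×365 + 9×366 = 12784 days.
November 2074: 30 − 5 = 25 days remain.
Then December (31): 31 days.
January 1–31, 2075: 31 days.
Residual: 87 days.
Total: 12871 days.
12871 mod 7 = 5, so 5 days after Saturday is Thursday.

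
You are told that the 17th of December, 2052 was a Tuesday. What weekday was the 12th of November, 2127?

Wednesday

From December 17, 2052 to December 17, 2126: 74 years, of which 17 contain a Feb 29 — 57×365 + 17×366 = 27027 days.
(2100 is not a leap year (divisible by 100 but not 400).)
December 2126: 31 − 17 = 14 days remain.
Then 10 full months totalling 304 days.
November 1–12, 2127: 12 days.
Residual: 330 days.
Total: 27357 days.
27357 mod 7 = 1, so 1 day after Tuesday is Wednesday.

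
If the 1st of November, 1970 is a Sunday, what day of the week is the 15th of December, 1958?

Monday

Count forward from the earlier date (December 15, 1958) to the later (November 1, 1970):
Day-of-year of December 15, 1958: 349.
Day-of-year of November 1, 1970: 305.
1958 has 365 days, so 365 − 349 = 16 days remain in 1958.
Full years 1959–1969: 8 common + 3 leap = 8×365 + 3×366 = 4018 days.
Total: 16 + 4018 + 305 = 4339 days.
4339 mod 7 = 6, so 6 days before Sunday is Monday.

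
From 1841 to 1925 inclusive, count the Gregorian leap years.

Years divisible by 4: 1844, 1848, …, 1924 — 21 in all.
Of these, 1900 is divisible by 100 but not 400, so not leap.
Leap years: 21 − 1 = 20.

20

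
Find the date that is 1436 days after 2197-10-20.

2201-09-26

Count 1436 days after October 20, 2197:
Day-of-year of October 20, 2197: 293.
Day-of-year of September 26, 2201: 269.
2197 has 365 days, so 365 − 293 = 72 days remain in 2197.
Full years: 2198: 365; 2199: 365; 2200: 365. Sum = 1095.
Total: 72 + 1095 + 269 = 1436 days.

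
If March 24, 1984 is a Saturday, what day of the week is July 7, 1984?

Saturday

March 1984: 31 − 24 = 7 days remain.
Then April (30), May (31), June (30): 30 + 31 + 30 = 91 days.
July 1–7, 1984: 7 days.
Total: 7 + 91 + 7 = 105 days.
105 is a multiple of 7, so July 7, 1984 falls on the same weekday: Saturday.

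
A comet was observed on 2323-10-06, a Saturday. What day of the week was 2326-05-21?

Friday

Day-of-year of October 6, 2323: 279.
Day-of-year of May 21, 2326: 141.
2323 has 365 days, so 365 − 279 = 86 days remain in 2323.
Full years: 2324: 366; 2325: 365. Sum = 731.
Total: 86 + 731 + 141 = 958 days.
958 mod 7 = 6, so 6 days after Saturday is Friday.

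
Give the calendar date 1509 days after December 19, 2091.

February 5, 2096

Count 1509 days after December 19, 2091:
Day-of-year of December 19, 2091: 353.
Day-of-year of February 5, 2096: 36.
2091 has 365 days, so 365 − 353 = 12 days remain in 2091.
Full years: 2092: 366; 2093: 365; 2094: 365; 2095: 365. Sum = 1461.
Total: 12 + 1461 + 36 = 1509 days.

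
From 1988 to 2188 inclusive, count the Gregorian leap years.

Years divisible by 4: 1988, 1992, …, 2188 — 51 in all.
Of these, 2100 is divisible by 100 but not 400, so not leap.
2000 is divisible by 400, so still leap.
Leap years: 51 − 1 = 50.

50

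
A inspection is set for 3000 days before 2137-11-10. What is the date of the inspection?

2129-08-24

Count 3000 days before November 10, 2137:
From August 24, 2129 to August 24, 2137: 8 years, of which 2 contain a Feb 29 — 6×365 + 2×366 = 2922 days.
August 2137: 31 − 24 = 7 days remain.
Then September (30), October (31): 30 + 31 = 61 days.
November 1–10, 2137: 10 days.
Residual: 78 days.
Total: 3000 days.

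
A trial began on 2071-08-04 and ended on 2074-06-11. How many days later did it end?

August 4, 2071 → August 4, 2072: 366 days (2072 is a leap year).
August 4, 2072 → August 4, 2073: 365 days.
August 2073: 31 − 4 = 27 days remain.
Then 9 full months totalling 273 days.
June 1–11, 2074: 11 days.
Residual: 311 days.
Total: 1042 days.

1042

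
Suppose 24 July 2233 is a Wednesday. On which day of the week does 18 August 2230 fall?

Count forward from the earlier date (August 18, 2230) to the later (July 24, 2233):
Day-of-year of August 18, 2230: 230.
Day-of-year of July 24, 2233: 205.
2230 has 365 days, so 365 − 230 = 135 days remain in 2230.
Full years: 2231: 365; 2232: 366. Sum = 731.
Total: 135 + 731 + 205 = 1071 days.
1071 is a multiple of 7, so 18 August 2230 falls on the same weekday: Wednesday.

Wednesday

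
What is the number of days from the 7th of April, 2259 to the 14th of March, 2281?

8012

From April 7, 2259 to April 7, 2280: 21 years, of which 6 contain a Feb 29 — 15×365 + 6×366 = 7671 days.
April 2280: 30 − 7 = 23 days remain.
Then 10 full months totalling 304 days.
March 1–14, 2281: 14 days.
Residual: 341 days.
Total: 8012 days.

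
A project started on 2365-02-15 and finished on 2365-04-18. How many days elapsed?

62

February 2365: 28 − 15 = 13 days remain (2365 is not a leap year, so February has 28 days).
Then March (31): 31 days.
April 1–18, 2365: 18 days.
Total: 13 + 31 + 18 = 62 days.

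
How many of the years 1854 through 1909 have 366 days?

13

Years divisible by 4: 1856, 1860, …, 1908 — 14 in all.
Of these, 1900 is divisible by 100 but not 400, so not leap.
Leap years: 14 − 1 = 13.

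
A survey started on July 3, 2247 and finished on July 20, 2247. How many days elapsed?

Within July 2247: 20 − 3 = 17 days.

17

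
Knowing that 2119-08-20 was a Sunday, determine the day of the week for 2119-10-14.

August 2119: 31 − 20 = 11 days remain.
Then September (30): 30 days.
October 1–14, 2119: 14 days.
Total: 11 + 30 + 14 = 55 days.
55 mod 7 = 6, so 6 days after Sunday is Saturday.

Saturday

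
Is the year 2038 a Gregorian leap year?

2038 is not a leap year.

No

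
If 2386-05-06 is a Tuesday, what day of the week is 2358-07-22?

Tuesday

Count forward from the earlier date (July 22, 2358) to the later (May 6, 2386):
From July 22, 2358 to July 22, 2385: 27 years, of which 7 contain a Feb 29 — 20×365 + 7×366 = 9862 days.
July 2385: 31 − 22 = 9 days remain.
Then 9 full months totalling 273 days.
May 1–6, 2386: 6 days.
Residual: 288 days.
Total: 10150 days.
10150 is a multiple of 7, so 2358-07-22 falls on the same weekday: Tuesday.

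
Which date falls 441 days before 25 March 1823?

8 January 1822

Count 441 days before March 25, 1823:
January 8, 1822 → January 8, 1823: 365 days.
January 1823: 31 − 8 = 23 days remain.
Then February 1823 (28): 28 days.
March 1–25, 1823: 25 days.
Residual: 76 days.
Total: 441 days.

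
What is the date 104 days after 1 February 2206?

16 May 2206

Count 104 days after February 1, 2206:
February 2206: 28 − 1 = 27 days remain (2206 is not a leap year, so February has 28 days).
Then March (31), April (30): 31 + 30 = 61 days.
May 1–16, 2206: 16 days.
Total: 27 + 61 + 16 = 104 days.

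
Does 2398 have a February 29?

2398 is not a leap year.

No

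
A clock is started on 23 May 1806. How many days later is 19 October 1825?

7089

From May 23, 1806 to May 23, 1825: 19 years, of which 5 contain a Feb 29 — 14×365 + 5×366 = 6940 days.
May 1825: 31 − 23 = 8 days remain.
Then June (30), July (31), August (31), September (30): 30 + 31 + 31 + 30 = 122 days.
October 1–19, 1825: 19 days.
Residual: 149 days.
Total: 7089 days.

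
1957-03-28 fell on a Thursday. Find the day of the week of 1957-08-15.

March 1957: 31 − 28 = 3 days remain.
Then April (30), May (31), June (30), July (31): 30 + 31 + 30 + 31 = 122 days.
August 1–15, 1957: 15 days.
Total: 3 + 122 + 15 = 140 days.
140 is a multiple of 7, so 1957-08-15 falls on the same weekday: Thursday.

Thursday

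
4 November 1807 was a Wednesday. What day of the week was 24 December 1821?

Monday

From November 4, 1807 to November 4, 1821: 14 years, of which 4 contain a Feb 29 — 10×365 + 4×366 = 5114 days.
November 1821: 30 − 4 = 26 days remain.
December 1–24, 1821: 24 days.
Residual: 50 days.
Total: 5164 days.
5164 mod 7 = 5, so 5 days after Wednesday is Monday.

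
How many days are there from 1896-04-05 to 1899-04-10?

1100

April 5, 1896 → April 5, 1897: 365 days.
April 5, 1897 → April 5, 1898: 365 days.
April 5, 1898 → April 5, 1899: 365 days.
Within April 1899: 10 − 5 = 5 days.
Total: 1100 days.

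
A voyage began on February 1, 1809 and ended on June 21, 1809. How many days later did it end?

140

February 1809: 28 − 1 = 27 days remain (1809 is not a leap year, so February has 28 days).
Then March (31), April (30), May (31): 31 + 30 + 31 = 92 days.
June 1–21, 1809: 21 days.
Total: 27 + 92 + 21 = 140 days.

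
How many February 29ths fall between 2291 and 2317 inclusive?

Years divisible by 4 in [2291, 2317]: 2292, 2296, 2300, 2304, 2308, 2312, 2316.
Of these, 2300 is divisible by 100 but not 400, so not leap.
Leap years: 7 − 1 = 6.

6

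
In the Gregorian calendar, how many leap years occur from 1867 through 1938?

17

Years divisible by 4: 1868, 1872, …, 1936 — 18 in all.
Of these, 1900 is divisible by 100 but not 400, so not leap.
Leap years: 18 − 1 = 17.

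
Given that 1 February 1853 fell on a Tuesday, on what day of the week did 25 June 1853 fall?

Saturday

February 1853: 28 − 1 = 27 days remain (1853 is not a leap year, so February has 28 days).
Then March (31), April (30), May (31): 31 + 30 + 31 = 92 days.
June 1–25, 1853: 25 days.
Total: 27 + 92 + 25 = 144 days.
144 mod 7 = 4, so 4 days after Tuesday is Saturday.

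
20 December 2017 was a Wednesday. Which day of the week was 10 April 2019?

Day-of-year of December 20, 2017: 354.
Day-of-year of April 10, 2019: 100.
2017 has 365 days, so 365 − 354 = 11 days remain in 2017.
Full years: 2018: 365. Sum = 365.
Total: 11 + 365 + 100 = 476 days.
476 is a multiple of 7, so 10 April 2019 falls on the same weekday: Wednesday.

Wednesday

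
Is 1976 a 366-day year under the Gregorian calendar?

Yes

1976 is a leap year.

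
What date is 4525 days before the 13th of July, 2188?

the 22nd of February, 2176

Count 4525 days before July 13, 2188:
Day-of-year of February 22, 2176: 53.
Day-of-year of July 13, 2188: 195.
2176 has 366 days, so 366 − 53 = 313 days remain in 2176.
Full years 2177–2187: 9 common + 2 leap = 9×365 + 2×366 = 4017 days.
Total: 313 + 4017 + 195 = 4525 days.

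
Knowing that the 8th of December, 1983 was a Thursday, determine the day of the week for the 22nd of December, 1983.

Thursday

Within December 1983: 22 − 8 = 14 days.
14 is a multiple of 7, so the 22nd of December, 1983 falls on the same weekday: Thursday.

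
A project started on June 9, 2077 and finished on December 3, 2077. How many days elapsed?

177

June 2077: 30 − 9 = 21 days remain.
Then July (31), August (31), September (30), October (31), November (30): 31 + 31 + 30 + 31 + 30 = 153 days.
December 1–3, 2077: 3 days.
Total: 21 + 153 + 3 = 177 days.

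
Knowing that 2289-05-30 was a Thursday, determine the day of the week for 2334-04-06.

Day-of-year of May 30, 2289: 150.
Day-of-year of April 6, 2334: 96.
2289 has 365 days, so 365 − 150 = 215 days remain in 2289.
Full years 2290–2333: 34 common + 10 leap = 34×365 + 10×366 = 16070 days.
Total: 215 + 16070 + 96 = 16381 days.
16381 mod 7 = 1, so 1 day after Thursday is Friday.

Friday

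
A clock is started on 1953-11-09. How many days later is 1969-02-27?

5589

From November 9, 1953 to November 9, 1968: 15 years, of which 4 contain a Feb 29 — 11×365 + 4×366 = 5479 days.
November 1968: 30 − 9 = 21 days remain.
Then December (31), January (31): 31 + 31 = 62 days.
February 1–27, 1969: 27 days (1969 is not a leap year).
Residual: 110 days.
Total: 5589 days.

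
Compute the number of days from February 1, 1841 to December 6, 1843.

1038

February 1, 1841 → February 1, 1842: 365 days.
February 1, 1842 → February 1, 1843: 365 days.
February 1843: 28 − 1 = 27 days remain (1843 is not a leap year, so February has 28 days).
Then 9 full months totalling 275 days.
December 1–6, 1843: 6 days.
Residual: 308 days.
Total: 1038 days.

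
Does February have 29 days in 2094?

2094 is not a leap year.

No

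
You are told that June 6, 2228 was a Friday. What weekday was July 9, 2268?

From June 6, 2228 to June 6, 2268: 40 years, of which 10 contain a Feb 29 — 30×365 + 10×366 = 14610 days.
June 2268: 30 − 6 = 24 days remain.
July 1–9, 2268: 9 days.
Residual: 33 days.
Total: 14643 days.
14643 mod 7 = 6, so 6 days after Friday is Thursday.

Thursday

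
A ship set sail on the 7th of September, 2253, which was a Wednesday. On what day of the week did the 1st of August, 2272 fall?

Thursday

Day-of-year of September 7, 2253: 250.
Day-of-year of August 1, 2272: 214.
2253 has 365 days, so 365 − 250 = 115 days remain in 2253.
Full years 2254–2271: 14 common + 4 leap = 14×365 + 4×366 = 6574 days.
Total: 115 + 6574 + 214 = 6903 days.
6903 mod 7 = 1, so 1 day after Wednesday is Thursday.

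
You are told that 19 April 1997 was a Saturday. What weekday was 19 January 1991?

Saturday

Count forward from the earlier date (January 19, 1991) to the later (April 19, 1997):
January 19, 1991 → January 19, 1992: 365 days.
January 19, 1992 → January 19, 1993: 366 days (1992 is a leap year).
January 19, 1993 → January 19, 1994: 365 days.
January 19, 1994 → January 19, 1995: 365 days.
January 19, 1995 → January 19, 1996: 365 days.
January 19, 1996 → January 19, 1997: 366 days (1996 is a leap year).
January 1997: 31 − 19 = 12 days remain.
Then February 1997 (28), March (31): 28 + 31 = 59 days.
April 1–19, 1997: 19 days.
Residual: 90 days.
Total: 2282 days.
2282 is a multiple of 7, so 19 January 1991 falls on the same weekday: Saturday.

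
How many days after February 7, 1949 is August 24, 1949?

198

February 1949: 28 − 7 = 21 days remain (1949 is not a leap year, so February has 28 days).
Then March (31), April (30), May (31), June (30), July (31): 31 + 30 + 31 + 30 + 31 = 153 days.
August 1–24, 1949: 24 days.
Total: 21 + 153 + 24 = 198 days.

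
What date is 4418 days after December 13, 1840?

January 17, 1853

Count 4418 days after December 13, 1840:
Day-of-year of December 13, 1840: 348.
Day-of-year of January 17, 1853: 17.
1840 has 366 days, so 366 − 348 = 18 days remain in 1840.
Full years 1841–1852: 9 common + 3 leap = 9×365 + 3×366 = 4383 days.
Total: 18 + 4383 + 17 = 4418 days.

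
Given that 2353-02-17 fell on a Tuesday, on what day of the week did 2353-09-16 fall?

Wednesday

February 2353: 28 − 17 = 11 days remain (2353 is not a leap year, so February has 28 days).
Then March (31), April (30), May (31), June (30), July (31), August (31): 31 + 30 + 31 + 30 + 31 + 31 = 184 days.
September 1–16, 2353: 16 days.
Total: 11 + 184 + 16 = 211 days.
211 mod 7 = 1, so 1 day after Tuesday is Wednesday.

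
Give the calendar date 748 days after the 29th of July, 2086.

the 15th of August, 2088

Count 748 days after July 29, 2086:
Day-of-year of July 29, 2086: 210.
Day-of-year of August 15, 2088: 228.
2086 has 365 days, so 365 − 210 = 155 days remain in 2086.
Full years: 2087: 365. Sum = 365.
Total: 155 + 365 + 228 = 748 days.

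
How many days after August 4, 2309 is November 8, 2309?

August 2309: 31 − 4 = 27 days remain.
Then September (30), October (31): 30 + 31 = 61 days.
November 1–8, 2309: 8 days.
Total: 27 + 61 + 8 = 96 days.

96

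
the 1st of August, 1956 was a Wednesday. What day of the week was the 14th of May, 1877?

Monday

Count forward from the earlier date (May 14, 1877) to the later (August 1, 1956):
From May 14, 1877 to May 14, 1956: 79 years, of which 19 contain a Feb 29 — 60×365 + 19×366 = 28854 days.
(1900 is not a leap year (divisible by 100 but not 400).)
May 1956: 31 − 14 = 17 days remain.
Then June (30), July (31): 30 + 31 = 61 days.
August 1, 1956: 1 day.
Residual: 79 days.
Total: 28933 days.
28933 mod 7 = 2, so 2 days before Wednesday is Monday.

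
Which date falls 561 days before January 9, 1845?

June 28, 1843

Count 561 days before January 9, 1845:
June 28, 1843 → June 28, 1844: 366 days (1844 is a leap year).
June 1844: 30 − 28 = 2 days remain.
Then July (31), August (31), September (30), October (31), November (30), December (31): 31 + 31 + 30 + 31 + 30 + 31 = 184 days.
January 1–9, 1845: 9 days.
Residual: 195 days.
Total: 561 days.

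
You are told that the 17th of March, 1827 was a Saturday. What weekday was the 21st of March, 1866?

Day-of-year of March 17, 1827: 76.
Day-of-year of March 21, 1866: 80.
1827 has 365 days, so 365 − 76 = 289 days remain in 1827.
Full years 1828–1865: 28 common + 10 leap = 28×365 + 10×366 = 13880 days.
Total: 289 + 13880 + 80 = 14249 days.
14249 mod 7 = 4, so 4 days after Saturday is Wednesday.

Wednesday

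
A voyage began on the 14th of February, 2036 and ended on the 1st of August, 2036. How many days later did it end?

February 2036: 29 − 14 = 15 days remain (2036 is a leap year, so February has 29 days).
Then March (31), April (30), May (31), June (30), July (31): 31 + 30 + 31 + 30 + 31 = 153 days.
August 1, 2036: 1 day.
Total: 15 + 153 + 1 = 169 days.

169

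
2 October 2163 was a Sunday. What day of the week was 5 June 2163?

Count forward from the earlier date (June 5, 2163) to the later (October 2, 2163):
June 2163: 30 − 5 = 25 days remain.
Then July (31), August (31), September (30): 31 + 31 + 30 = 92 days.
October 1–2, 2163: 2 days.
Total: 25 + 92 + 2 = 119 days.
119 is a multiple of 7, so 5 June 2163 falls on the same weekday: Sunday.

Sunday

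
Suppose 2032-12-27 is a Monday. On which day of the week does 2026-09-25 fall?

Friday

Count forward from the earlier date (September 25, 2026) to the later (December 27, 2032):
September 25, 2026 → September 25, 2027: 365 days.
September 25, 2027 → September 25, 2028: 366 days (2028 is a leap year).
September 25, 2028 → September 25, 2029: 365 days.
September 25, 2029 → September 25, 2030: 365 days.
September 25, 2030 → September 25, 2031: 365 days.
September 25, 2031 → September 25, 2032: 366 days (2032 is a leap year).
September 2032: 30 − 25 = 5 days remain.
Then October (31), November (30): 31 + 30 = 61 days.
December 1–27, 2032: 27 days.
Residual: 93 days.
Total: 2285 days.
2285 mod 7 = 3, so 3 days before Monday is Friday.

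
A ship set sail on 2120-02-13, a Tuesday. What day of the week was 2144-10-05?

From February 13, 2120 to February 13, 2144: 24 years, of which 6 contain a Feb 29 — 18×365 + 6×366 = 8766 days.
February 2144: 29 − 13 = 16 days remain (2144 is a leap year, so February has 29 days).
Then March (31), April (30), May (31), June (30), July (31), August (31), September (30): 31 + 30 + 31 + 30 + 31 + 31 + 30 = 214 days.
October 1–5, 2144: 5 days.
Residual: 235 days.
Total: 9001 days.
9001 mod 7 = 6, so 6 days after Tuesday is Monday.

Monday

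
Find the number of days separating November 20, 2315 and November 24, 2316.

Day-of-year of November 20, 2315: 324.
Day-of-year of November 24, 2316: 329.
2315 has 365 days, so 365 − 324 = 41 days remain in 2315.
Total: 41 + 329 = 370 days.

370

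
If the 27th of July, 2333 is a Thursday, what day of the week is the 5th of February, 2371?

From July 27, 2333 to July 27, 2370: 37 years, of which 9 contain a Feb 29 — 28×365 + 9×366 = 13514 days.
July 2370: 31 − 27 = 4 days remain.
Then August (31), September (30), October (31), November (30), December (31), January (31): 31 + 30 + 31 + 30 + 31 + 31 = 184 days.
February 1–5, 2371: 5 days (2371 is not a leap year).
Residual: 193 days.
Total: 13707 days.
13707 mod 7 = 1, so 1 day after Thursday is Friday.

Friday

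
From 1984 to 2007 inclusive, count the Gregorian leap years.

Years divisible by 4 in [1984, 2007]: 1984, 1988, 1992, 1996, 2000, 2004.
2000 is divisible by 400, so still leap.
No century exceptions apply. Count: 6.

6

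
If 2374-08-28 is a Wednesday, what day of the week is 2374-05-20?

Monday

Count forward from the earlier date (May 20, 2374) to the later (August 28, 2374):
May 2374: 31 − 20 = 11 days remain.
Then June (30), July (31): 30 + 31 = 61 days.
August 1–28, 2374: 28 days.
Total: 11 + 61 + 28 = 100 days.
100 mod 7 = 2, so 2 days before Wednesday is Monday.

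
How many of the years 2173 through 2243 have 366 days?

Years divisible by 4: 2176, 2180, …, 2240 — 17 in all.
Of these, 2200 is divisible by 100 but not 400, so not leap.
Leap years: 17 − 1 = 16.

16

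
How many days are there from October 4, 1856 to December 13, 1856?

October 1856: 31 − 4 = 27 days remain.
Then November (30): 30 days.
December 1–13, 1856: 13 days.
Total: 27 + 30 + 13 = 70 days.

70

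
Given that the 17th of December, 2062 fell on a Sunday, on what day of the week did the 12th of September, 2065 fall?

Saturday

Day-of-year of December 17, 2062: 351.
Day-of-year of September 12, 2065: 255.
2062 has 365 days, so 365 − 351 = 14 days remain in 2062.
Full years: 2063: 365; 2064: 366. Sum = 731.
Total: 14 + 731 + 255 = 1000 days.
1000 mod 7 = 6, so 6 days after Sunday is Saturday.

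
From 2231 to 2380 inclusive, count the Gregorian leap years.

37

Years divisible by 4: 2232, 2236, …, 2380 — 38 in all.
Of these, 2300 is divisible by 100 but not 400, so not leap.
Leap years: 38 − 1 = 37.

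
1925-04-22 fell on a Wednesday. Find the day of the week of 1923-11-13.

Count forward from the earlier date (November 13, 1923) to the later (April 22, 1925):
November 13, 1923 → November 13, 1924: 366 days (1924 is a leap year).
November 1924: 30 − 13 = 17 days remain.
Then December (31), January (31), February 1925 (28), March (31): 31 + 31 + 28 + 31 = 121 days.
April 1–22, 1925: 22 days.
Residual: 160 days.
Total: 526 days.
526 mod 7 = 1, so 1 day before Wednesday is Tuesday.

Tuesday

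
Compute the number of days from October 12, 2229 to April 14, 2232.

Day-of-year of October 12, 2229: 285.
Day-of-year of April 14, 2232: 105.
2229 has 365 days, so 365 − 285 = 80 days remain in 2229.
Full years: 2230: 365; 2231: 365. Sum = 730.
Total: 80 + 730 + 105 = 915 days.

915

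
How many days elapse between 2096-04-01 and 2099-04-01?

April 1, 2096 → April 1, 2097: 365 days.
April 1, 2097 → April 1, 2098: 365 days.
April 1, 2098 → April 1, 2099: 365 days.
Total: 1095 days.

1095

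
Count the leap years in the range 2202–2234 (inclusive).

8

Years divisible by 4 in [2202, 2234]: 2204, 2208, 2212, 2216, 2220, 2224, 2228, 2232.
No century exceptions apply. Count: 8.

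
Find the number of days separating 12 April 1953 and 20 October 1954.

556

April 1953: 30 − 12 = 18 days remain.
Then 17 full months totalling 518 days.
October 1–20, 1954: 20 days.
Total: 18 + 518 + 20 = 556 days.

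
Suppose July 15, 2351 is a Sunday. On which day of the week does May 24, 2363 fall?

Day-of-year of July 15, 2351: 196.
Day-of-year of May 24, 2363: 144.
2351 has 365 days, so 365 − 196 = 169 days remain in 2351.
Full years 2352–2362: 8 common + 3 leap = 8×365 + 3×366 = 4018 days.
Total: 169 + 4018 + 144 = 4331 days.
4331 mod 7 = 5, so 5 days after Sunday is Friday.

Friday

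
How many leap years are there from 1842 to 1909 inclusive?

16

Years divisible by 4: 1844, 1848, …, 1908 — 17 in all.
Of these, 1900 is divisible by 100 but not 400, so not leap.
Leap years: 17 − 1 = 16.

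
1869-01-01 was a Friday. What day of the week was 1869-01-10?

Within January 1869: 10 − 1 = 9 days.
9 mod 7 = 2, so 2 days after Friday is Sunday.

Sunday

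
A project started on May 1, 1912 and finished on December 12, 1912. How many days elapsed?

225

May 1912: 31 − 1 = 30 days remain.
Then June (30), July (31), August (31), September (30), October (31), November (30): 30 + 31 + 31 + 30 + 31 + 30 = 183 days.
December 1–12, 1912: 12 days.
Total: 30 + 183 + 12 = 225 days.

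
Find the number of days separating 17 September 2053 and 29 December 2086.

From September 17, 2053 to September 17, 2086: 33 years, of which 8 contain a Feb 29 — 25×365 + 8×366 = 12053 days.
September 2086: 30 − 17 = 13 days remain.
Then October (31), November (30): 31 + 30 = 61 days.
December 1–29, 2086: 29 days.
Residual: 103 days.
Total: 12156 days.

12156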